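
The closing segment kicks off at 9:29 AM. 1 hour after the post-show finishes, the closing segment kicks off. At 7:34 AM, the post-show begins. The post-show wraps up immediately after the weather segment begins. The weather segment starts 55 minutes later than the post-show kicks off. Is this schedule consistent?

Yes

The weather segment starts at 7:34 AM + 55 min = 8:29 AM.
So the post-show ends at 8:29 AM.
The closing segment starts at 8:29 AM + 60 min = 9:29 AM.
That matches the stated 9:29 AM, so the schedule is consistent.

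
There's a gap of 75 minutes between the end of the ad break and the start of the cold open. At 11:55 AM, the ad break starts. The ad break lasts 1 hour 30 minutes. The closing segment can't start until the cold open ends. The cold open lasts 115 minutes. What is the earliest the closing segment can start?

4:35 PM

The ad break ends at 11:55 AM + 90 min = 1:25 PM.
The cold open starts at 1:25 PM + 75 min = 2:40 PM.
The cold open ends at 2:40 PM + 115 min = 4:35 PM.
The closing segment is bounded by the cold open, so the earliest it can start is 4:35 PM.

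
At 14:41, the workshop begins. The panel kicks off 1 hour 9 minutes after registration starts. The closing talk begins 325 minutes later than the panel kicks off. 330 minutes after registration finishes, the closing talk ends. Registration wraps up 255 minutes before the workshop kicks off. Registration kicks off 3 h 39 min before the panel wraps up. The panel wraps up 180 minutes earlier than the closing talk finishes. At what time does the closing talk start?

Registration ends at 14:41 − 255 min = 10:26.
The closing talk ends at 10:26 + 330 min = 15:56.
The panel ends at 15:56 − 180 min = 12:56.
Registration starts at 12:56 − 219 min = 09:17.
The panel starts at 09:17 + 69 min = 10:26.
The closing talk starts at 10:26 + 325 min = 15:51.

15:51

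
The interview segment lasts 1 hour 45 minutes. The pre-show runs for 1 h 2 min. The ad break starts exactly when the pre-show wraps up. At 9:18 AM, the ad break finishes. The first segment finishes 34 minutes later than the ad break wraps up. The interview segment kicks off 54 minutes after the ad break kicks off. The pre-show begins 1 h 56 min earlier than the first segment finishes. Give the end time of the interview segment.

11:37 AM

The first segment ends at 9:18 AM + 34 min = 9:52 AM.
The pre-show starts at 9:52 AM − 116 min = 7:56 AM.
The pre-show ends at 7:56 AM + 62 min = 8:58 AM.
So the ad break starts at 8:58 AM.
The interview segment starts at 8:58 AM + 54 min = 9:52 AM.
The interview segment ends at 9:52 AM + 105 min = 11:37 AM.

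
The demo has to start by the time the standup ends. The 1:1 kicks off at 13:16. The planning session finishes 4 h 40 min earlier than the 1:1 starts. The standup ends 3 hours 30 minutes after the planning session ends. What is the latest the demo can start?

12:06

The planning session ends at 13:16 − 280 min = 08:36.
The standup ends at 08:36 + 210 min = 12:06.
The demo is bounded by the standup, so the latest it can start is 12:06.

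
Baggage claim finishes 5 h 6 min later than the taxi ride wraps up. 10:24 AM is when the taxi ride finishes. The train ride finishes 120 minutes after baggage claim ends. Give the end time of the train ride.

5:30 PM

Baggage claim ends at 10:24 AM + 306 min = 3:30 PM.
The train ride ends at 3:30 PM + 120 min = 5:30 PM.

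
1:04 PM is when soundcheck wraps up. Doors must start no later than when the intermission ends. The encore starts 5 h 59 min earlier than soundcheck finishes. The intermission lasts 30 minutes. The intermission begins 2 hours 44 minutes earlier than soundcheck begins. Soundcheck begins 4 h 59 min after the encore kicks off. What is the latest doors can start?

The encore starts at 1:04 PM − 359 min = 7:05 AM.
Soundcheck starts at 7:05 AM + 299 min = 12:04 PM.
The intermission starts at 12:04 PM − 164 min = 9:20 AM.
The intermission ends at 9:20 AM + 30 min = 9:50 AM.
Doors is bounded by the intermission, so the latest it can start is 9:50 AM.

9:50 AM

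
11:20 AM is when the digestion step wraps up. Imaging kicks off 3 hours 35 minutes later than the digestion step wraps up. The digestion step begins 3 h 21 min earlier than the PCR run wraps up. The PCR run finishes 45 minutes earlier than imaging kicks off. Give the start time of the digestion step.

Imaging starts at 11:20 AM + 215 min = 2:55 PM.
The PCR run ends at 2:55 PM − 45 min = 2:10 PM.
The digestion step starts at 2:10 PM − 201 min = 10:49 AM.

10:49 AM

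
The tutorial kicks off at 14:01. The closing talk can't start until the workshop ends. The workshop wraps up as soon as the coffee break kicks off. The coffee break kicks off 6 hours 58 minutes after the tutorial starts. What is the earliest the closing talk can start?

20:59

The coffee break starts at 14:01 + 418 min = 20:59.
So the workshop ends at 20:59.
The closing talk is bounded by the workshop, so the earliest it can start is 20:59.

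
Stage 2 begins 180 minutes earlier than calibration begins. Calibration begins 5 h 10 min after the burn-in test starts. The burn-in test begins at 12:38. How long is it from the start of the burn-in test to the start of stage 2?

Calibration starts at 12:38 + 310 min = 17:48.
Stage 2 starts at 17:48 − 180 min = 14:48.
From 12:38 to 14:48 is 2 hours 10 minutes.

2 hours 10 minutes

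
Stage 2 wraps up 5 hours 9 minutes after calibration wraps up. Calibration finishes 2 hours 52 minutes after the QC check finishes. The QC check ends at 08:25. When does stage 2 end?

16:26

Calibration ends at 08:25 + 172 min = 11:17.
Stage 2 ends at 11:17 + 309 min = 16:26.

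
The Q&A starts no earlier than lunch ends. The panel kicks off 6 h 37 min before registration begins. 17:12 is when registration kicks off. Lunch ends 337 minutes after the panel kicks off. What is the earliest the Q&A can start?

16:12

The panel starts at 17:12 − 397 min = 10:35.
Lunch ends at 10:35 + 337 min = 16:12.
The Q&A is bounded by lunch, so the earliest it can start is 16:12.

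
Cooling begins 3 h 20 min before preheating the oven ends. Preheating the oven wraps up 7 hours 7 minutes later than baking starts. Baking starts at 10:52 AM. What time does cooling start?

2:39 PM

Preheating the oven ends at 10:52 AM + 427 min = 5:59 PM.
Cooling starts at 5:59 PM − 200 min = 2:39 PM.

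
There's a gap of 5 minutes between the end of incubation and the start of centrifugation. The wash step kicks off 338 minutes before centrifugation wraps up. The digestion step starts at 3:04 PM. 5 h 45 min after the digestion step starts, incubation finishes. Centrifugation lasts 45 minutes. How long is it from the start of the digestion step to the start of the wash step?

57 minutes

Incubation ends at 3:04 PM + 345 min = 8:49 PM.
Centrifugation starts at 8:49 PM + 5 min = 8:54 PM.
Centrifugation ends at 8:54 PM + 45 min = 9:39 PM.
The wash step starts at 9:39 PM − 338 min = 4:01 PM.
From 3:04 PM to 4:01 PM is 57 minutes.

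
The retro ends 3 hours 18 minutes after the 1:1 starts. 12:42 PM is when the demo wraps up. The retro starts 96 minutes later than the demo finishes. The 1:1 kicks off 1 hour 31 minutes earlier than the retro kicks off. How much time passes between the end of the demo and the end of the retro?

3 hours 23 minutes

The retro starts at 12:42 PM + 96 min = 2:18 PM.
The 1:1 starts at 2:18 PM − 91 min = 12:47 PM.
The retro ends at 12:47 PM + 198 min = 4:05 PM.
From 12:42 PM to 4:05 PM is 3 hours 23 minutes.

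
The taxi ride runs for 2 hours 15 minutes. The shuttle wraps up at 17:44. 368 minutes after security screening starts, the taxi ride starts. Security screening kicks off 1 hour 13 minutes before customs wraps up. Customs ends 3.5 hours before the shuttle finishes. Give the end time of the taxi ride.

Customs ends at 17:44 − 210 min = 14:14.
Security screening starts at 14:14 − 73 min = 13:01.
The taxi ride starts at 13:01 + 368 min = 19:09.
The taxi ride ends at 19:09 + 135 min = 21:24.

21:24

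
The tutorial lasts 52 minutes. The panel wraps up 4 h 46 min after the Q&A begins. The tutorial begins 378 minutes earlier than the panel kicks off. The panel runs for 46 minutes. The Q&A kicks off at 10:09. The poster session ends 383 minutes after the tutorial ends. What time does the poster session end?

15:06

The panel ends at 10:09 + 286 min = 14:55.
The panel starts at 14:55 − 46 min = 14:09.
The tutorial starts at 14:09 − 378 min = 07:51.
The tutorial ends at 07:51 + 52 min = 08:43.
The poster session ends at 08:43 + 383 min = 15:06.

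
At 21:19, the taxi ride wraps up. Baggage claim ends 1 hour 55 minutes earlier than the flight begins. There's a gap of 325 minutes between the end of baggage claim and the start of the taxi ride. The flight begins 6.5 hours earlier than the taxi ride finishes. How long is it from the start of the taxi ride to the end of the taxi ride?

180 minutes

The flight starts at 21:19 − 390 min = 14:49.
Baggage claim ends at 14:49 − 115 min = 12:54.
The taxi ride starts at 12:54 + 325 min = 18:19.
From 18:19 to 21:19 is 180 minutes.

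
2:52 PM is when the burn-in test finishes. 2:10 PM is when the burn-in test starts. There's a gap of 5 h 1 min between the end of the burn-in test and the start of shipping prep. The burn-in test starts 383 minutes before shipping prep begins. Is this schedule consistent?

No

Shipping prep starts at 2:52 PM + 301 min = 7:53 PM.
The burn-in test starts at 7:53 PM − 383 min = 1:30 PM.
But the burn-in test is also said to start at 2:10 PM — a 40-minute conflict.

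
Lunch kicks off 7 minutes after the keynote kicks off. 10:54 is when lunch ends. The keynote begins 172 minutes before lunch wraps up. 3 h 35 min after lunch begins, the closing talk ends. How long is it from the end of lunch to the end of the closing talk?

50 minutes

The keynote starts at 10:54 − 172 min = 08:02.
Lunch starts at 08:02 + 7 min = 08:09.
The closing talk ends at 08:09 + 215 min = 11:44.
From 10:54 to 11:44 is 50 minutes.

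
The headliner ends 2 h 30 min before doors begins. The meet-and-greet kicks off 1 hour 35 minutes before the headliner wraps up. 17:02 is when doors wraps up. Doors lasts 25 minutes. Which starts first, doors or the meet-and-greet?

the meet-and-greet

Doors starts at 17:02 − 25 min = 16:37.
The headliner ends at 16:37 − 150 min = 14:07.
The meet-and-greet starts at 14:07 − 95 min = 12:32.
Doors starts at 16:37 and the meet-and-greet starts at 12:32, so the meet-and-greet is first.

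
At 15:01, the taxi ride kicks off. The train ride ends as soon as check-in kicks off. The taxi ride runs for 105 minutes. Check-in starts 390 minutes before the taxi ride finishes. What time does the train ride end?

The taxi ride ends at 15:01 + 105 min = 16:46.
Check-in starts at 16:46 − 390 min = 10:16.
So the train ride ends at 10:16.

10:16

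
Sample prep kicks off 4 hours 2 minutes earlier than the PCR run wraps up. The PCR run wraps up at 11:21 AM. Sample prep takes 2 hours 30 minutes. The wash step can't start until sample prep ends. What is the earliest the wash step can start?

9:49 AM

Sample prep starts at 11:21 AM − 242 min = 7:19 AM.
Sample prep ends at 7:19 AM + 150 min = 9:49 AM.
The wash step is bounded by sample prep, so the earliest it can start is 9:49 AM.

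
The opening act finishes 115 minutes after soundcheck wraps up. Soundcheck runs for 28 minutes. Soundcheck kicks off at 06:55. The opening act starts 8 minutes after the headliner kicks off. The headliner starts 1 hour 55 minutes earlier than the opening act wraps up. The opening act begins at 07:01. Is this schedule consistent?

Soundcheck ends at 06:55 + 28 min = 07:23.
The opening act ends at 07:23 + 115 min = 09:18.
The headliner starts at 09:18 − 115 min = 07:23.
The opening act starts at 07:23 + 8 min = 07:31.
But the opening act is also said to start at 07:01 — a 30-minute conflict.

No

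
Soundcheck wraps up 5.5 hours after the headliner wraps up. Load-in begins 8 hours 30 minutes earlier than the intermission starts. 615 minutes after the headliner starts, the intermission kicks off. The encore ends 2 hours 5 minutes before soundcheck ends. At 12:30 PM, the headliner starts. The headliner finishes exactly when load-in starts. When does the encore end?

5:40 PM

The intermission starts at 12:30 PM + 615 min = 10:45 PM.
Load-in starts at 10:45 PM − 510 min = 2:15 PM.
So the headliner ends at 2:15 PM.
Soundcheck ends at 2:15 PM + 330 min = 7:45 PM.
The encore ends at 7:45 PM − 125 min = 5:40 PM.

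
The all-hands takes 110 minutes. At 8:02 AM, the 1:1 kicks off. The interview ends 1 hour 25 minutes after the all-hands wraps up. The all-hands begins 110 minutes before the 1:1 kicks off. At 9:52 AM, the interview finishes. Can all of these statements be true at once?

No

The all-hands starts at 8:02 AM − 110 min = 6:12 AM.
The all-hands ends at 6:12 AM + 110 min = 8:02 AM.
The interview ends at 8:02 AM + 85 min = 9:27 AM.
But the interview is also said to end at 9:52 AM — a 25-minute conflict.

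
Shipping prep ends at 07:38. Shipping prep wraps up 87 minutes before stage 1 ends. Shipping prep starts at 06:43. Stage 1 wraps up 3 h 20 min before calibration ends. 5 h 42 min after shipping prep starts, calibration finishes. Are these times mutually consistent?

Calibration ends at 06:43 + 342 min = 12:25.
Stage 1 ends at 12:25 − 200 min = 09:05.
Shipping prep ends at 09:05 − 87 min = 07:38.
That matches the stated 07:38, so the schedule is consistent.

Yes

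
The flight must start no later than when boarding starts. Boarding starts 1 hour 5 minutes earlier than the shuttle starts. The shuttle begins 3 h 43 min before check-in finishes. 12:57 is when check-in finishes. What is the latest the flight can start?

The shuttle starts at 12:57 − 223 min = 09:14.
Boarding starts at 09:14 − 65 min = 08:09.
The flight is bounded by boarding, so the latest it can start is 08:09.

08:09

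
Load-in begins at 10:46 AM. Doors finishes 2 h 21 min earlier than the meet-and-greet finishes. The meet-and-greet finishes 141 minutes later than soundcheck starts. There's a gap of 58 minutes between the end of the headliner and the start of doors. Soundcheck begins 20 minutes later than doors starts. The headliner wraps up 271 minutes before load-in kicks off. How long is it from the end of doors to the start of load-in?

The headliner ends at 10:46 AM − 271 min = 6:15 AM.
Doors starts at 6:15 AM + 58 min = 7:13 AM.
Soundcheck starts at 7:13 AM + 20 min = 7:33 AM.
The meet-and-greet ends at 7:33 AM + 141 min = 9:54 AM.
Doors ends at 9:54 AM − 141 min = 7:33 AM.
From 7:33 AM to 10:46 AM is 193 minutes.

193 minutes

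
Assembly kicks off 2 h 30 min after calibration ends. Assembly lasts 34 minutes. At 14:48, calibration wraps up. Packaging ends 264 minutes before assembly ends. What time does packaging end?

Assembly starts at 14:48 + 150 min = 17:18.
Assembly ends at 17:18 + 34 min = 17:52.
Packaging ends at 17:52 − 264 min = 13:28.

13:28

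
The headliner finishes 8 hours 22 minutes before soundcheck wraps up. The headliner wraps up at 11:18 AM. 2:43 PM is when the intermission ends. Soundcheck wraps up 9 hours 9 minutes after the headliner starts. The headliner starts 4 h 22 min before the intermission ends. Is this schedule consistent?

The headliner starts at 2:43 PM − 262 min = 10:21 AM.
Soundcheck ends at 10:21 AM + 549 min = 7:30 PM.
The headliner ends at 7:30 PM − 502 min = 11:08 AM.
But the headliner is also said to end at 11:18 AM — a 10-minute conflict.

No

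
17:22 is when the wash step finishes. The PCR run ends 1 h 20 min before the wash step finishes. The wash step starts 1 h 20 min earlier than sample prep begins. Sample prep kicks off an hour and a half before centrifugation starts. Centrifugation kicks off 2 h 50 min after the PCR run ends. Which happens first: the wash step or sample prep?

The PCR run ends at 17:22 − 80 min = 16:02.
Centrifugation starts at 16:02 + 170 min = 18:52.
Sample prep starts at 18:52 − 90 min = 17:22.
The wash step starts at 17:22 − 80 min = 16:02.
The wash step starts at 16:02 and sample prep starts at 17:22, so the wash step is first.

the wash step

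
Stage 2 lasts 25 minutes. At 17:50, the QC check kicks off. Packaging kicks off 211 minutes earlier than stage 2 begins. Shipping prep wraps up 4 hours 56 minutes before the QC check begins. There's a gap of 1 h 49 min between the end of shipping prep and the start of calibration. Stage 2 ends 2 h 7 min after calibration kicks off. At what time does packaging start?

12:54

Shipping prep ends at 17:50 − 296 min = 12:54.
Calibration starts at 12:54 + 109 min = 14:43.
Stage 2 ends at 14:43 + 127 min = 16:50.
Stage 2 starts at 16:50 − 25 min = 16:25.
Packaging starts at 16:25 − 211 min = 12:54.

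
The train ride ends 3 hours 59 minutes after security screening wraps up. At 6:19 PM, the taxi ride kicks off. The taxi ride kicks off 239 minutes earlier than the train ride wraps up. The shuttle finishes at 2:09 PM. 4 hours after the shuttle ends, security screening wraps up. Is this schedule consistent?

No

Security screening ends at 2:09 PM + 240 min = 6:09 PM.
The train ride ends at 6:09 PM + 239 min = 10:08 PM.
The taxi ride starts at 10:08 PM − 239 min = 6:09 PM.
But the taxi ride is also said to start at 6:19 PM — a 10-minute conflict.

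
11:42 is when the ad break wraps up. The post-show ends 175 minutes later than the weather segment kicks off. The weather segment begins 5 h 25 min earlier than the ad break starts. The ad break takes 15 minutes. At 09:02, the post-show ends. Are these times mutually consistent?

The ad break starts at 11:42 − 15 min = 11:27.
The weather segment starts at 11:27 − 325 min = 06:02.
The post-show ends at 06:02 + 175 min = 08:57.
But the post-show is also said to end at 09:02 — a 5-minute conflict.

No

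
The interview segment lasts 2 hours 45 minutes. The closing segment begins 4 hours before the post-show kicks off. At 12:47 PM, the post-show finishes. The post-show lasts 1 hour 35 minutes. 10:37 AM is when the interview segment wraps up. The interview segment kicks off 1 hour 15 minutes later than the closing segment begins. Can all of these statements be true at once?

The post-show starts at 12:47 PM − 95 min = 11:12 AM.
The closing segment starts at 11:12 AM − 240 min = 7:12 AM.
The interview segment starts at 7:12 AM + 75 min = 8:27 AM.
The interview segment ends at 8:27 AM + 165 min = 11:12 AM.
But the interview segment is also said to end at 10:37 AM — a 35-minute conflict.

No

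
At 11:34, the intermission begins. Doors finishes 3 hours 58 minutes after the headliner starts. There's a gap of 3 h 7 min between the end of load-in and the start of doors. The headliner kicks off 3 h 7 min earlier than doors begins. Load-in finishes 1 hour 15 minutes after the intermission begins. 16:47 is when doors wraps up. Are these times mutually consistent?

Load-in ends at 11:34 + 75 min = 12:49.
Doors starts at 12:49 + 187 min = 15:56.
The headliner starts at 15:56 − 187 min = 12:49.
Doors ends at 12:49 + 238 min = 16:47.
That matches the stated 16:47, so the schedule is consistent.

Yes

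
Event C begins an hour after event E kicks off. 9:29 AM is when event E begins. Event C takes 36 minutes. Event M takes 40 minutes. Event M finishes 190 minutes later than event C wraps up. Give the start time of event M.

Event C starts at 9:29 AM + 60 min = 10:29 AM.
Event C ends at 10:29 AM + 36 min = 11:05 AM.
Event M ends at 11:05 AM + 190 min = 2:15 PM.
Event M starts at 2:15 PM − 40 min = 1:35 PM.

1:35 PM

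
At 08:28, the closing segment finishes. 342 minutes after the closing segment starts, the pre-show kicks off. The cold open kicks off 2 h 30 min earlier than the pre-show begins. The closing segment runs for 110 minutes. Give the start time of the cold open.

09:50

The closing segment starts at 08:28 − 110 min = 06:38.
The pre-show starts at 06:38 + 342 min = 12:20.
The cold open starts at 12:20 − 150 min = 09:50.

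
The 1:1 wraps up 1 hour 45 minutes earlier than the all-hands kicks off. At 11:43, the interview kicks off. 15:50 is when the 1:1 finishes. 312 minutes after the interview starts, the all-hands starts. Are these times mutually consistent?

The all-hands starts at 11:43 + 312 min = 16:55.
The 1:1 ends at 16:55 − 105 min = 15:10.
But the 1:1 is also said to end at 15:50 — a 40-minute conflict.

No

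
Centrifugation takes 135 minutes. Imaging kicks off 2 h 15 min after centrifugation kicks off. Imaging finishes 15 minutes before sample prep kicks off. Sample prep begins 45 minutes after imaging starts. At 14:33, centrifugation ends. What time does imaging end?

15:03

Centrifugation starts at 14:33 − 135 min = 12:18.
Imaging starts at 12:18 + 135 min = 14:33.
Sample prep starts at 14:33 + 45 min = 15:18.
Imaging ends at 15:18 − 15 min = 15:03.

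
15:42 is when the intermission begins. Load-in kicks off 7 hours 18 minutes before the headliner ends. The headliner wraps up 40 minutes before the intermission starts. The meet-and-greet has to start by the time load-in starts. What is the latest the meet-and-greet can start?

07:44

The headliner ends at 15:42 − 40 min = 15:02.
Load-in starts at 15:02 − 438 min = 07:44.
The meet-and-greet is bounded by load-in, so the latest it can start is 07:44.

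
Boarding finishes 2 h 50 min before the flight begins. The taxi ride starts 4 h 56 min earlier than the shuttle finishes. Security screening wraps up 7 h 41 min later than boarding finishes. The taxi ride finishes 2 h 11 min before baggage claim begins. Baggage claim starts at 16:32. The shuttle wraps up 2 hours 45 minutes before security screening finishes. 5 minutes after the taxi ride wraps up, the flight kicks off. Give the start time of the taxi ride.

11:36

The taxi ride ends at 16:32 − 131 min = 14:21.
The flight starts at 14:21 + 5 min = 14:26.
Boarding ends at 14:26 − 170 min = 11:36.
Security screening ends at 11:36 + 461 min = 19:17.
The shuttle ends at 19:17 − 165 min = 16:32.
The taxi ride starts at 16:32 − 296 min = 11:36.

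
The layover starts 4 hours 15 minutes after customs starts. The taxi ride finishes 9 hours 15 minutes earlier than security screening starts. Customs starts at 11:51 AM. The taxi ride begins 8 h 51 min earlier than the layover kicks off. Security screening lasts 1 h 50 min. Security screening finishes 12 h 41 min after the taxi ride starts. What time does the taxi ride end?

The layover starts at 11:51 AM + 255 min = 4:06 PM.
The taxi ride starts at 4:06 PM − 531 min = 7:15 AM.
Security screening ends at 7:15 AM + 761 min = 7:56 PM.
Security screening starts at 7:56 PM − 110 min = 6:06 PM.
The taxi ride ends at 6:06 PM − 555 min = 8:51 AM.

8:51 AM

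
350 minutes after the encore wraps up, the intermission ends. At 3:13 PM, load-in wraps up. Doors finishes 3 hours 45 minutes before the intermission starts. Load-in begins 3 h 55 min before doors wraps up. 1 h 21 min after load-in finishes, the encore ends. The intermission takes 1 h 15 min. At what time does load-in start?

The encore ends at 3:13 PM + 81 min = 4:34 PM.
The intermission ends at 4:34 PM + 350 min = 10:24 PM.
The intermission starts at 10:24 PM − 75 min = 9:09 PM.
Doors ends at 9:09 PM − 225 min = 5:24 PM.
Load-in starts at 5:24 PM − 235 min = 1:29 PM.

1:29 PM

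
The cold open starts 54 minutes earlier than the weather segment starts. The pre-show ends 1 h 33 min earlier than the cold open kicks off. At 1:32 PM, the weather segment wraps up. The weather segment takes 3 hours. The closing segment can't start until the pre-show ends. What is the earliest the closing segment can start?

The weather segment starts at 1:32 PM − 180 min = 10:32 AM.
The cold open starts at 10:32 AM − 54 min = 9:38 AM.
The pre-show ends at 9:38 AM − 93 min = 8:05 AM.
The closing segment is bounded by the pre-show, so the earliest it can start is 8:05 AM.

8:05 AM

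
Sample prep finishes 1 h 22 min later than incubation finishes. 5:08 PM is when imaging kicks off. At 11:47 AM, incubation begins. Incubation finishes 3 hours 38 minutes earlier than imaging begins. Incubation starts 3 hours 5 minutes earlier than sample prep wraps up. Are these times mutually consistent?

Yes

Incubation ends at 5:08 PM − 218 min = 1:30 PM.
Sample prep ends at 1:30 PM + 82 min = 2:52 PM.
Incubation starts at 2:52 PM − 185 min = 11:47 AM.
That matches the stated 11:47 AM, so the schedule is consistent.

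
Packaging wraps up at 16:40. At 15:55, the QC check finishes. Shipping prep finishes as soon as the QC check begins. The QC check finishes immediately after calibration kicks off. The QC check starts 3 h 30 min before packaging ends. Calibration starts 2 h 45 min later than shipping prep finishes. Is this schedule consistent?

The QC check starts at 16:40 − 210 min = 13:10.
So shipping prep ends at 13:10.
Calibration starts at 13:10 + 165 min = 15:55.
So the QC check ends at 15:55.
That matches the stated 15:55, so the schedule is consistent.

Yes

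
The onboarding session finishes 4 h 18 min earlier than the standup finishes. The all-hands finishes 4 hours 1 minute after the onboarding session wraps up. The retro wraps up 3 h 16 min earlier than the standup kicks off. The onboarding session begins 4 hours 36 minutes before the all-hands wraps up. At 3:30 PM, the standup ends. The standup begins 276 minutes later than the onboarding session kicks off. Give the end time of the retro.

The onboarding session ends at 3:30 PM − 258 min = 11:12 AM.
The all-hands ends at 11:12 AM + 241 min = 3:13 PM.
The onboarding session starts at 3:13 PM − 276 min = 10:37 AM.
The standup starts at 10:37 AM + 276 min = 3:13 PM.
The retro ends at 3:13 PM − 196 min = 11:57 AM.

11:57 AM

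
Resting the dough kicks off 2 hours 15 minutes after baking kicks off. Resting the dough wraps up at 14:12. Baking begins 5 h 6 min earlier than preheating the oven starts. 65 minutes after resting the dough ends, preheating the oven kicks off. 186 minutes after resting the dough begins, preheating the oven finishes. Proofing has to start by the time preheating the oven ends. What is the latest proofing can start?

Preheating the oven starts at 14:12 + 65 min = 15:17.
Baking starts at 15:17 − 306 min = 10:11.
Resting the dough starts at 10:11 + 135 min = 12:26.
Preheating the oven ends at 12:26 + 186 min = 15:32.
Proofing is bounded by preheating the oven, so the latest it can start is 15:32.

15:32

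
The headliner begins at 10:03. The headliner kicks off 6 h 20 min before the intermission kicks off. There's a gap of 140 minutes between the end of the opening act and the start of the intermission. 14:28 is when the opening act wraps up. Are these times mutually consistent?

The intermission starts at 14:28 + 140 min = 16:48.
The headliner starts at 16:48 − 380 min = 10:28.
But the headliner is also said to start at 10:03 — a 25-minute conflict.

No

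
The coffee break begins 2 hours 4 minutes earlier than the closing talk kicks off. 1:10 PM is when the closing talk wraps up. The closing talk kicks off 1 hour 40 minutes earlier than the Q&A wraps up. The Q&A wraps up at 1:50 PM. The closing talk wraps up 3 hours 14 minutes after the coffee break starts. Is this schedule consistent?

No

The closing talk starts at 1:50 PM − 100 min = 12:10 PM.
The coffee break starts at 12:10 PM − 124 min = 10:06 AM.
The closing talk ends at 10:06 AM + 194 min = 1:20 PM.
But the closing talk is also said to end at 1:10 PM — a 10-minute conflict.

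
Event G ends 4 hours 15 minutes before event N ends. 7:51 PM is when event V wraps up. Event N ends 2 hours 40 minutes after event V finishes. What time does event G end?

6:16 PM

Event N ends at 7:51 PM + 160 min = 10:31 PM.
Event G ends at 10:31 PM − 255 min = 6:16 PM.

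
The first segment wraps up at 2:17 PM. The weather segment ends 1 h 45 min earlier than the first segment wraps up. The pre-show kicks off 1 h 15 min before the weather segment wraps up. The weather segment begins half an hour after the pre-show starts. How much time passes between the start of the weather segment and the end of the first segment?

150 minutes

The weather segment ends at 2:17 PM − 105 min = 12:32 PM.
The pre-show starts at 12:32 PM − 75 min = 11:17 AM.
The weather segment starts at 11:17 AM + 30 min = 11:47 AM.
From 11:47 AM to 2:17 PM is 150 minutes.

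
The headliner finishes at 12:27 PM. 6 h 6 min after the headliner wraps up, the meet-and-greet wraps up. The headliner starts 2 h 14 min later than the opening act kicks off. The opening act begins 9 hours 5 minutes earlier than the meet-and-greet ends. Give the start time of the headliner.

11:42 AM

The meet-and-greet ends at 12:27 PM + 366 min = 6:33 PM.
The opening act starts at 6:33 PM − 545 min = 9:28 AM.
The headliner starts at 9:28 AM + 134 min = 11:42 AM.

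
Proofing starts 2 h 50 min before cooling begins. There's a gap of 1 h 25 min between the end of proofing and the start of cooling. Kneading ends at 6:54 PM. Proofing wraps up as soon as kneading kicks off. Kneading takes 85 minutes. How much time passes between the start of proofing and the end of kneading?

Kneading starts at 6:54 PM − 85 min = 5:29 PM.
So proofing ends at 5:29 PM.
Cooling starts at 5:29 PM + 85 min = 6:54 PM.
Proofing starts at 6:54 PM − 170 min = 4:04 PM.
From 4:04 PM to 6:54 PM is 2 hours 50 minutes.

2 hours 50 minutes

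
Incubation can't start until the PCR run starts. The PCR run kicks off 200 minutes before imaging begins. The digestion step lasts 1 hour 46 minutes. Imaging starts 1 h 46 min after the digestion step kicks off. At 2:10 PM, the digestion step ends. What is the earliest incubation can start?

10:50 AM

The digestion step starts at 2:10 PM − 106 min = 12:24 PM.
Imaging starts at 12:24 PM + 106 min = 2:10 PM.
The PCR run starts at 2:10 PM − 200 min = 10:50 AM.
Incubation is bounded by the PCR run, so the earliest it can start is 10:50 AM.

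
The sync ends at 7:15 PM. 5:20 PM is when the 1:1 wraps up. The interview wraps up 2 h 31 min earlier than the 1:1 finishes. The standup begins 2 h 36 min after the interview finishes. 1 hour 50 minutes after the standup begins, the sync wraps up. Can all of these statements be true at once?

The interview ends at 5:20 PM − 151 min = 2:49 PM.
The standup starts at 2:49 PM + 156 min = 5:25 PM.
The sync ends at 5:25 PM + 110 min = 7:15 PM.
That matches the stated 7:15 PM, so the schedule is consistent.

Yes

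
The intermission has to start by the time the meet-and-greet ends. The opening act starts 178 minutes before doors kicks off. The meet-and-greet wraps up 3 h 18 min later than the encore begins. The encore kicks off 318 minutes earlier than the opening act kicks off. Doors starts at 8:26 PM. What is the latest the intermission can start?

The opening act starts at 8:26 PM − 178 min = 5:28 PM.
The encore starts at 5:28 PM − 318 min = 12:10 PM.
The meet-and-greet ends at 12:10 PM + 198 min = 3:28 PM.
The intermission is bounded by the meet-and-greet, so the latest it can start is 3:28 PM.

3:28 PM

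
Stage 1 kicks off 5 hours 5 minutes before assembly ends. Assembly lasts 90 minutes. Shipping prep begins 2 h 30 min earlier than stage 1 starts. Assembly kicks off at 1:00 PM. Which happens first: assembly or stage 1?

Assembly ends at 1:00 PM + 90 min = 2:30 PM.
Stage 1 starts at 2:30 PM − 305 min = 9:25 AM.
Assembly starts at 1:00 PM and stage 1 starts at 9:25 AM, so stage 1 is first.

stage 1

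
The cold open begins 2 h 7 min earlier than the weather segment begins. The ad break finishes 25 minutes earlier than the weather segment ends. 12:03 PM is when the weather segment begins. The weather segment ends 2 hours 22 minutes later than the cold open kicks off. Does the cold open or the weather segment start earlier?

The cold open starts at 12:03 PM − 127 min = 9:56 AM.
The cold open starts at 9:56 AM and the weather segment starts at 12:03 PM, so the cold open is first.

the cold open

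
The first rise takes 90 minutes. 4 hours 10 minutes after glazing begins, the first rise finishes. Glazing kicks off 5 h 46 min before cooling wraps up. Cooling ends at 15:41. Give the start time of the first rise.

Glazing starts at 15:41 − 346 min = 09:55.
The first rise ends at 09:55 + 250 min = 14:05.
The first rise starts at 14:05 − 90 min = 12:35.

12:35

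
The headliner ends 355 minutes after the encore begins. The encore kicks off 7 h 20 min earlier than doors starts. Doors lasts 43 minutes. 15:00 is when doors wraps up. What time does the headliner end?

Doors starts at 15:00 − 43 min = 14:17.
The encore starts at 14:17 − 440 min = 06:57.
The headliner ends at 06:57 + 355 min = 12:52.

12:52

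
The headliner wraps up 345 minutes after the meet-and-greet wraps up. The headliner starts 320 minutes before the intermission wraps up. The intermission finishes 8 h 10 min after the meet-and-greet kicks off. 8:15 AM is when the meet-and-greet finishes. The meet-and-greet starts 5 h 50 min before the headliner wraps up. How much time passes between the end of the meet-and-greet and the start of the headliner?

2 h 45 min

The headliner ends at 8:15 AM + 345 min = 2:00 PM.
The meet-and-greet starts at 2:00 PM − 350 min = 8:10 AM.
The intermission ends at 8:10 AM + 490 min = 4:20 PM.
The headliner starts at 4:20 PM − 320 min = 11:00 AM.
From 8:15 AM to 11:00 AM is 2 h 45 min.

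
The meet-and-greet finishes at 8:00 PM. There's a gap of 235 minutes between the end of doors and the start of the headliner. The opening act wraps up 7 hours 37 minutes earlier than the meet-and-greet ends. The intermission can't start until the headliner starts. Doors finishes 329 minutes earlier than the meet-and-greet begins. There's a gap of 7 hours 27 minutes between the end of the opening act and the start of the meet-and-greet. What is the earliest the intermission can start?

6:16 PM

The opening act ends at 8:00 PM − 457 min = 12:23 PM.
The meet-and-greet starts at 12:23 PM + 447 min = 7:50 PM.
Doors ends at 7:50 PM − 329 min = 2:21 PM.
The headliner starts at 2:21 PM + 235 min = 6:16 PM.
The intermission is bounded by the headliner, so the earliest it can start is 6:16 PM.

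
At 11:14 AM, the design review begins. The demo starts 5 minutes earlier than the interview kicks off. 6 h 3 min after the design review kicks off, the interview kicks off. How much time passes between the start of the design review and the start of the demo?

5 h 58 min

The interview starts at 11:14 AM + 363 min = 5:17 PM.
The demo starts at 5:17 PM − 5 min = 5:12 PM.
From 11:14 AM to 5:12 PM is 5 h 58 min.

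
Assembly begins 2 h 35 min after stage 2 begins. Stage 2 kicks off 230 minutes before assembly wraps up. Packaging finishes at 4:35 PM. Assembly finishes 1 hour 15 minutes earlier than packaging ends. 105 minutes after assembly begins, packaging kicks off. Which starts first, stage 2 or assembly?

Assembly ends at 4:35 PM − 75 min = 3:20 PM.
Stage 2 starts at 3:20 PM − 230 min = 11:30 AM.
Assembly starts at 11:30 AM + 155 min = 2:05 PM.
Stage 2 starts at 11:30 AM and assembly starts at 2:05 PM, so stage 2 is first.

stage 2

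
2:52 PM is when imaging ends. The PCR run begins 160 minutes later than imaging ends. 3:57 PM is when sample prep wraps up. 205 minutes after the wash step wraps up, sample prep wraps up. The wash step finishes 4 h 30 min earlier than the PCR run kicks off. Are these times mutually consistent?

No

The PCR run starts at 2:52 PM + 160 min = 5:32 PM.
The wash step ends at 5:32 PM − 270 min = 1:02 PM.
Sample prep ends at 1:02 PM + 205 min = 4:27 PM.
But sample prep is also said to end at 3:57 PM — a 30-minute conflict.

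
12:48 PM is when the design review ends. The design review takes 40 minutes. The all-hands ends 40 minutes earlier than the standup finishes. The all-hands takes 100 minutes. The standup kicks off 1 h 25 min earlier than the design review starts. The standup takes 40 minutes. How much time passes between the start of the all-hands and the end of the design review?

The design review starts at 12:48 PM − 40 min = 12:08 PM.
The standup starts at 12:08 PM − 85 min = 10:43 AM.
The standup ends at 10:43 AM + 40 min = 11:23 AM.
The all-hands ends at 11:23 AM − 40 min = 10:43 AM.
The all-hands starts at 10:43 AM − 100 min = 9:03 AM.
From 9:03 AM to 12:48 PM is 3 h 45 min.

3 h 45 min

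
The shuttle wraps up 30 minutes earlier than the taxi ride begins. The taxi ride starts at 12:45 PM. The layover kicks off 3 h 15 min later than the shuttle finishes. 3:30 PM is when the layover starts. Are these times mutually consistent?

The shuttle ends at 12:45 PM − 30 min = 12:15 PM.
The layover starts at 12:15 PM + 195 min = 3:30 PM.
That matches the stated 3:30 PM, so the schedule is consistent.

Yes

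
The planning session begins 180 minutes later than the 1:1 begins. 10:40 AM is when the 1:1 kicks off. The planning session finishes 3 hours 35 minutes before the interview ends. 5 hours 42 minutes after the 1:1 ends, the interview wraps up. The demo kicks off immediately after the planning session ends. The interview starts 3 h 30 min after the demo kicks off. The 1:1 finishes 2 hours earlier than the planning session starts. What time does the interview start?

The planning session starts at 10:40 AM + 180 min = 1:40 PM.
The 1:1 ends at 1:40 PM − 120 min = 11:40 AM.
The interview ends at 11:40 AM + 342 min = 5:22 PM.
The planning session ends at 5:22 PM − 215 min = 1:47 PM.
So the demo starts at 1:47 PM.
The interview starts at 1:47 PM + 210 min = 5:17 PM.

5:17 PM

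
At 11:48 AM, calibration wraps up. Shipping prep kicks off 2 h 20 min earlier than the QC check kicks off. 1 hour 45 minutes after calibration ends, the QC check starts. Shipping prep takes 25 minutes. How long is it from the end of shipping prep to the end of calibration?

10 minutes

The QC check starts at 11:48 AM + 105 min = 1:33 PM.
Shipping prep starts at 1:33 PM − 140 min = 11:13 AM.
Shipping prep ends at 11:13 AM + 25 min = 11:38 AM.
From 11:38 AM to 11:48 AM is 10 minutes.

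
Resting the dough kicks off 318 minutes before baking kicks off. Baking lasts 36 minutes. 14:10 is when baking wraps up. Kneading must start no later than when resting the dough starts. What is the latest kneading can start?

Baking starts at 14:10 − 36 min = 13:34.
Resting the dough starts at 13:34 − 318 min = 08:16.
Kneading is bounded by resting the dough, so the latest it can start is 08:16.

08:16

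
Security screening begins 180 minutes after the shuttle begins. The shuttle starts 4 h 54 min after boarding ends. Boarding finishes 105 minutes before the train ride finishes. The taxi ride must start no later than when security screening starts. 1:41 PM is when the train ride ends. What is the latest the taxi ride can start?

7:50 PM

Boarding ends at 1:41 PM − 105 min = 11:56 AM.
The shuttle starts at 11:56 AM + 294 min = 4:50 PM.
Security screening starts at 4:50 PM + 180 min = 7:50 PM.
The taxi ride is bounded by security screening, so the latest it can start is 7:50 PM.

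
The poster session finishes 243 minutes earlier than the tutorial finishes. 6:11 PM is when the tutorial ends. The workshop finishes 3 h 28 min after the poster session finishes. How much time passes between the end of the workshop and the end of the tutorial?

The poster session ends at 6:11 PM − 243 min = 2:08 PM.
The workshop ends at 2:08 PM + 208 min = 5:36 PM.
From 5:36 PM to 6:11 PM is 35 minutes.

35 minutes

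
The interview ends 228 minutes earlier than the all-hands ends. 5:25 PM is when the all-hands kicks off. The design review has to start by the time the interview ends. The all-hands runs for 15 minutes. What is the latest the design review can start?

The all-hands ends at 5:25 PM + 15 min = 5:40 PM.
The interview ends at 5:40 PM − 228 min = 1:52 PM.
The design review is bounded by the interview, so the latest it can start is 1:52 PM.

1:52 PM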